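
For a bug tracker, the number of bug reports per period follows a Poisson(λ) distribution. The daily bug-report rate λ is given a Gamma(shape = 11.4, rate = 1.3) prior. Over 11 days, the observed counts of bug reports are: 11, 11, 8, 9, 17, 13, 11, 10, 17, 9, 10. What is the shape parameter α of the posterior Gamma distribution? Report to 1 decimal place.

With a Gamma(shape α, rate β) prior, the Poisson likelihood is conjugate: the posterior is Gamma(α + ΣXᵢ, β + n).
Sum of counts S = 126 over n = 11 days.
Posterior: Gamma(α+S, β+n) = Gamma(11.4+126, 1.3+11) = Gamma(137.4, 12.3).
Posterior α = 137.4.

137.4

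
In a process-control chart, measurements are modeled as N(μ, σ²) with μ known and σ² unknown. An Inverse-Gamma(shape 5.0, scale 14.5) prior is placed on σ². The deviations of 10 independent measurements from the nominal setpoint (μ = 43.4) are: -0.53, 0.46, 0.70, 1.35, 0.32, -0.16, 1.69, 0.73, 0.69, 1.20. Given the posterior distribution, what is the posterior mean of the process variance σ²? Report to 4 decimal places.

With known mean μ and an Inverse-Gamma(α, β) prior on σ², the Normal likelihood is conjugate: posterior is Inv-Gamma(α + n/2, β + Σ(xᵢ−μ)²/2).
Σ(xᵢ−μ)² = (-0.53)² + (0.46)² + (0.70)² + (1.35)² + (0.32)² + (-0.16)² + (1.69)² + (0.73)² + (0.69)² + (1.20)² = 8.2381.
Posterior: Inv-Gamma(5.0 + 10/2, 14.5 + 8.2381/2) = Inv-Gamma(10.00, 18.61905).
E[σ²|data] = β/(α−1) = 18.61905/9.00 = 2.0688.

2.0688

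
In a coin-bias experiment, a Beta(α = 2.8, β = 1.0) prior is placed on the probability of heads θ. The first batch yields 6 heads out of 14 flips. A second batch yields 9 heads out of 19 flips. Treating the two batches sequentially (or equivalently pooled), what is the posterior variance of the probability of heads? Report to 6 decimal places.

The Beta prior is conjugate to a Binomial/Bernoulli likelihood; the update adds successes to α and failures to β.
After batch 1: Beta(2.8+6, 1.0+8) = Beta(8.8, 9.0).
After batch 2: Beta(8.8+9, 9.0+10) = Beta(17.8, 19.0).
Var = αβ/((α+β)²(α+β+1)) = 17.8·19.0/(36.8²·37.8) = 0.006607.

0.006607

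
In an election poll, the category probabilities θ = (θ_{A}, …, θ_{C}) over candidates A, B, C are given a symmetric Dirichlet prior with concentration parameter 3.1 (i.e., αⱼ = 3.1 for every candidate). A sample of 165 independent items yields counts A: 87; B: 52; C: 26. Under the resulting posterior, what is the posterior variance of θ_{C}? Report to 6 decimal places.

The Dirichlet prior is conjugate to the Multinomial likelihood: each posterior αⱼ = prior αⱼ + observed count nⱼ.
Posterior concentration: (90.1, 55.1, 29.1), total = 174.3.
Var[θ_j] = α_j(Σα−α_j)/((Σα)²(Σα+1)) = 29.1·145.2/(174.3²·175.3) = 0.000793.

0.000793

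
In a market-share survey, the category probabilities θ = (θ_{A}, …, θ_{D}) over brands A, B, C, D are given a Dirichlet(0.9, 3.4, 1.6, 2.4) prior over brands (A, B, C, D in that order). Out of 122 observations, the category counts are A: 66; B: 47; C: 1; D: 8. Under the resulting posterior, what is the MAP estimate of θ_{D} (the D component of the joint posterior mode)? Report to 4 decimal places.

0.0744

The Dirichlet prior is conjugate to the Multinomial likelihood: each posterior αⱼ = prior αⱼ + observed count nⱼ.
Posterior concentration: (66.9, 50.4, 2.6, 10.4), total = 130.3.
Joint mode component: (α_{D}−1)/(Σα−K) = 9.4/126.3 = 0.0744.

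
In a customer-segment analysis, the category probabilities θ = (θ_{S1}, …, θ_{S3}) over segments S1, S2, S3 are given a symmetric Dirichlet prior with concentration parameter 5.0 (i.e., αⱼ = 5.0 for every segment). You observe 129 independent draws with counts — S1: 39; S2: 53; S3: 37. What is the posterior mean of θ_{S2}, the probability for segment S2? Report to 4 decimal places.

0.4028

The Dirichlet prior is conjugate to the Multinomial likelihood: each posterior αⱼ = prior αⱼ + observed count nⱼ.
Posterior concentration: (44.0, 58.0, 42.0), total = 144.0.
E[θ_{S2}|data] = α_{S2}/Σα = 58.0/144.0 = 0.4028.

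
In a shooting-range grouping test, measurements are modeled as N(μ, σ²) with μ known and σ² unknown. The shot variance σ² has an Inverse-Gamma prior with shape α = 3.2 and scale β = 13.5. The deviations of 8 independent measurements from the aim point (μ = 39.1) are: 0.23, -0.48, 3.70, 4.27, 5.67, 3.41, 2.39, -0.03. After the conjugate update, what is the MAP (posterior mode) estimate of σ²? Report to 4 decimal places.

6.6278

With known mean μ and an Inverse-Gamma(α, β) prior on σ², the Normal likelihood is conjugate: posterior is Inv-Gamma(α + n/2, β + Σ(xᵢ−μ)²/2).
Σ(xᵢ−μ)² = (0.23)² + (-0.48)² + (3.70)² + (4.27)² + (5.67)² + (3.41)² + (2.39)² + (-0.03)² = 81.6962.
Posterior: Inv-Gamma(3.2 + 8/2, 13.5 + 81.6962/2) = Inv-Gamma(7.20, 54.34810).
Mode = β/(α+1) = 54.34810/8.20 = 6.6278.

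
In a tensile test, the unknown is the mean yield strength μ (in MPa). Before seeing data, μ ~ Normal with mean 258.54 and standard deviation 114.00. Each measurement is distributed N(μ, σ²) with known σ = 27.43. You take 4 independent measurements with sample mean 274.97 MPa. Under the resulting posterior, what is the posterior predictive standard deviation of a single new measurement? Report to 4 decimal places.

For Normal data with known variance σ², a Normal(μ₀, σ₀²) prior on μ is conjugate. Posterior precision = 1/σ₀² + n/σ²; posterior mean is the precision-weighted average of μ₀ and x̄.
σ₀² = 114.00² = 12996, σ² = 27.43² = 752.4049; σ² + n·σ₀² = 752.4049 + 4·12996 = 52736.4049.
Posterior precision = 1/σ₀² + n/σ² = 1/12996 + 4/752.4049 = (σ² + n·σ₀²)/(σ₀²σ²) = 52736.4049/(12996·752.4049); posterior variance σₙ² = σ₀²σ²/(σ² + n·σ₀²) = 12996·752.4049/52736.4049 = 185.417533.
Predictive variance for one new observation = σₙ² + σ² = 12996·752.4049/52736.4049 + 752.4049 = σ²·(σ₀² + 52736.4049)/52736.4049 = 752.4049·65732.4049/52736.4049 = 937.822433; SD = √(752.4049·65732.4049/52736.4049) = 30.6239.

30.6239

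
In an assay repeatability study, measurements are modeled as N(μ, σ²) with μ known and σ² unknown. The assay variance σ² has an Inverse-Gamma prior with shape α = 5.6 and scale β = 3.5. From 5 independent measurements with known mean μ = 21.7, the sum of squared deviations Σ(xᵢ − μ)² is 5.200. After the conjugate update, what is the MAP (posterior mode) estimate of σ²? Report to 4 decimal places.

0.6703

With known mean μ and an Inverse-Gamma(α, β) prior on σ², the Normal likelihood is conjugate: posterior is Inv-Gamma(α + n/2, β + Σ(xᵢ−μ)²/2).
Posterior: Inv-Gamma(5.6 + 5/2, 3.5 + 5.200/2) = Inv-Gamma(8.10, 6.1000).
Mode = β/(α+1) = 6.1000/9.10 = 0.6703.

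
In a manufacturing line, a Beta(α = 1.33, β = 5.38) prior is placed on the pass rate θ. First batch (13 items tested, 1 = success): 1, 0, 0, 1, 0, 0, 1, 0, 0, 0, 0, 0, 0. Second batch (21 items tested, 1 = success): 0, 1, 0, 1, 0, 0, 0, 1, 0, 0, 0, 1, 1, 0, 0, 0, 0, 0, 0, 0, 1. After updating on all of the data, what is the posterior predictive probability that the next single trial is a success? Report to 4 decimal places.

The Beta prior is conjugate to a Binomial/Bernoulli likelihood; the update adds successes to α and failures to β.
After batch 1: Beta(1.33+3, 5.38+10) = Beta(4.33, 15.38).
After batch 2: Beta(4.33+6, 15.38+15) = Beta(10.33, 30.38).
For a single future Bernoulli trial, P(success | data) = α/(α+β) = 0.2537.

0.2537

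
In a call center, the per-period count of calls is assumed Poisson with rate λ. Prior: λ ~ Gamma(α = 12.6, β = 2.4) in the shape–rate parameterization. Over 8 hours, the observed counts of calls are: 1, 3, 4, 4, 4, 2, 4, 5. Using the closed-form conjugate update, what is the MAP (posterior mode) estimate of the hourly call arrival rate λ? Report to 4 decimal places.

3.7115

With a Gamma(shape α, rate β) prior, the Poisson likelihood is conjugate: the posterior is Gamma(α + ΣXᵢ, β + n).
Sum of counts S = 27 over n = 8 hours.
Posterior: Gamma(α+S, β+n) = Gamma(12.6+27, 2.4+8) = Gamma(39.6, 10.4).
Mode of Gamma(α,β) for α≥1 is (α−1)/β = 38.6/10.4 = 3.7115.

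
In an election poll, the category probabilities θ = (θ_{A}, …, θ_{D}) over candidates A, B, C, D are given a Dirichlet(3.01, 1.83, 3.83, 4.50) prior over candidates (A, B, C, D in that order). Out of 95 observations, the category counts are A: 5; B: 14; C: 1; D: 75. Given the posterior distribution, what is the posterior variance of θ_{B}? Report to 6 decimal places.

The Dirichlet prior is conjugate to the Multinomial likelihood: each posterior αⱼ = prior αⱼ + observed count nⱼ.
Posterior concentration: (8.01, 15.83, 4.83, 79.50), total = 108.17.
Var[θ_j] = α_j(Σα−α_j)/((Σα)²(Σα+1)) = 15.83·92.34/(108.17²·109.17) = 0.001144.

0.001144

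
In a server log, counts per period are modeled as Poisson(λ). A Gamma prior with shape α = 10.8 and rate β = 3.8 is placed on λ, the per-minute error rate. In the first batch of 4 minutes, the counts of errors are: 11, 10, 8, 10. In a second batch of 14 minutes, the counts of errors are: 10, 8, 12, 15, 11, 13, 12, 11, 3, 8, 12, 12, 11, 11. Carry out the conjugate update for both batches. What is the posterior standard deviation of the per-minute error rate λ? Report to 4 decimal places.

With a Gamma(shape α, rate β) prior, the Poisson likelihood is conjugate: the posterior is Gamma(α + ΣXᵢ, β + n).
Batch 1: sum of counts S = 39 over n = 4 minutes.
After batch 1: Gamma(α+S, β+n) = Gamma(10.8+39, 3.8+4) = Gamma(49.8, 7.8).
Batch 2: sum of counts S = 149 over n = 14 minutes.
After batch 2: Gamma(α+S, β+n) = Gamma(49.8+149, 7.8+14) = Gamma(198.8, 21.8).
SD = √α/β = √198.8/21.8 = 0.6468.

0.6468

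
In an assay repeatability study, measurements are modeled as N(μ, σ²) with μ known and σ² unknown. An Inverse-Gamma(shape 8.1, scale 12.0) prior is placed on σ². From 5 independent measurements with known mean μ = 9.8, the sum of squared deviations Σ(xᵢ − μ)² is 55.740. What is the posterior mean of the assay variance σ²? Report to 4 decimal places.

With known mean μ and an Inverse-Gamma(α, β) prior on σ², the Normal likelihood is conjugate: posterior is Inv-Gamma(α + n/2, β + Σ(xᵢ−μ)²/2).
Posterior: Inv-Gamma(8.1 + 5/2, 12.0 + 55.740/2) = Inv-Gamma(10.60, 39.8700).
E[σ²|data] = β/(α−1) = 39.8700/9.60 = 4.1531.

4.1531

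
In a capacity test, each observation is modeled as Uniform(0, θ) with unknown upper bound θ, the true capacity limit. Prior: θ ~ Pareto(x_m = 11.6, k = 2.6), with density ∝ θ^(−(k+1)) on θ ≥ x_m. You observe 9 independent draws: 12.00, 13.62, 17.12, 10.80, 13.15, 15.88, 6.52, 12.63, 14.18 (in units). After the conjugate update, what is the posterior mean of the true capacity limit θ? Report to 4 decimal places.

A Pareto(scale x_m, shape k) prior on the upper bound θ of Uniform(0, θ) is conjugate: posterior is Pareto(max(x_m, max xᵢ), k + n).
Sample maximum = 17.12; prior scale x_m = 11.6 → posterior scale = max = 17.12.
Posterior shape = 2.6 + 9 = 11.6.
E[θ|data] = k·x_m/(k−1) = 11.6·17.12/10.6 = 18.7351.

18.7351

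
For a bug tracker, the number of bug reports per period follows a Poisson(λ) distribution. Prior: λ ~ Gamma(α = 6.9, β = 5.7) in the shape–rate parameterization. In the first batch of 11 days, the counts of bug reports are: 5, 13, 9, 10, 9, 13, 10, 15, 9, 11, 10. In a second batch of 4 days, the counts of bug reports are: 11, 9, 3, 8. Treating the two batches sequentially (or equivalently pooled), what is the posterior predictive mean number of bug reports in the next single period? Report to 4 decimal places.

With a Gamma(shape α, rate β) prior, the Poisson likelihood is conjugate: the posterior is Gamma(α + ΣXᵢ, β + n).
Batch 1: sum of counts S = 114 over n = 11 days.
After batch 1: Gamma(α+S, β+n) = Gamma(6.9+114, 5.7+11) = Gamma(120.9, 16.7).
Batch 2: sum of counts S = 31 over n = 4 days.
After batch 2: Gamma(α+S, β+n) = Gamma(120.9+31, 16.7+4) = Gamma(151.9, 20.7).
The predictive distribution for one future period is NegBinom with mean α/β = 7.3382.

7.3382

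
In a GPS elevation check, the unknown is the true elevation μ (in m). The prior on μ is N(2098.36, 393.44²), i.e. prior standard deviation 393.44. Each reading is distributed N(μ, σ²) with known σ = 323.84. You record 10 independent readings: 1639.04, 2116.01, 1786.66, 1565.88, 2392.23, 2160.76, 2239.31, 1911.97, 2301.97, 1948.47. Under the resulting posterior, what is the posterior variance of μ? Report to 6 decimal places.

For Normal data with known variance σ², a Normal(μ₀, σ₀²) prior on μ is conjugate. Posterior precision = 1/σ₀² + n/σ²; posterior mean is the precision-weighted average of μ₀ and x̄.
σ₀² = 393.44² = 154795.0336, σ² = 323.84² = 104872.3456; σ² + n·σ₀² = 104872.3456 + 10·154795.0336 = 1652822.6816.
Posterior precision = 1/σ₀² + n/σ² = 1/154795.0336 + 10/104872.3456 = (σ² + n·σ₀²)/(σ₀²σ²) = 1652822.6816/(154795.0336·104872.3456); posterior variance σₙ² = σ₀²σ²/(σ² + n·σ₀²) = 154795.0336·104872.3456/1652822.6816 = 9821.814791.

9821.814791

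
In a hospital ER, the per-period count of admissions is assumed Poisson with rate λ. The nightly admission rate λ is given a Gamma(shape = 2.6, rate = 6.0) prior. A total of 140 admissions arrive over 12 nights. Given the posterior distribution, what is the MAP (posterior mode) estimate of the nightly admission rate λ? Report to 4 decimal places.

With a Gamma(shape α, rate β) prior, the Poisson likelihood is conjugate: the posterior is Gamma(α + ΣXᵢ, β + n).
Posterior: Gamma(α+S, β+n) = Gamma(2.6+140, 6.0+12) = Gamma(142.6, 18.0).
Mode of Gamma(α,β) for α≥1 is (α−1)/β = 141.6/18.0 = 7.8667.

7.8667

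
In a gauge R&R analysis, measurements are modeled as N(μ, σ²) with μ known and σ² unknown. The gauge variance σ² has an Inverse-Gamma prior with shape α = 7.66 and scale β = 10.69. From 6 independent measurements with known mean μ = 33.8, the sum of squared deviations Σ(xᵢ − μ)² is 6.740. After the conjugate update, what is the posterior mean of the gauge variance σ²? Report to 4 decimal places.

1.4555

With known mean μ and an Inverse-Gamma(α, β) prior on σ², the Normal likelihood is conjugate: posterior is Inv-Gamma(α + n/2, β + Σ(xᵢ−μ)²/2).
Posterior: Inv-Gamma(7.66 + 6/2, 10.69 + 6.740/2) = Inv-Gamma(10.66, 14.0600).
E[σ²|data] = β/(α−1) = 14.0600/9.66 = 1.4555.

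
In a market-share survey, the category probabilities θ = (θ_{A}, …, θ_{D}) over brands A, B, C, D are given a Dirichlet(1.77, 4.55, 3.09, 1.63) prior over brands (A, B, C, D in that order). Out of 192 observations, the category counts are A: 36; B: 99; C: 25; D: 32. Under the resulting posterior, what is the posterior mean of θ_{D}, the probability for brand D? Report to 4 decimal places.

0.1656

The Dirichlet prior is conjugate to the Multinomial likelihood: each posterior αⱼ = prior αⱼ + observed count nⱼ.
Posterior concentration: (37.77, 103.55, 28.09, 33.63), total = 203.04.
E[θ_{D}|data] = α_{D}/Σα = 33.63/203.04 = 0.1656.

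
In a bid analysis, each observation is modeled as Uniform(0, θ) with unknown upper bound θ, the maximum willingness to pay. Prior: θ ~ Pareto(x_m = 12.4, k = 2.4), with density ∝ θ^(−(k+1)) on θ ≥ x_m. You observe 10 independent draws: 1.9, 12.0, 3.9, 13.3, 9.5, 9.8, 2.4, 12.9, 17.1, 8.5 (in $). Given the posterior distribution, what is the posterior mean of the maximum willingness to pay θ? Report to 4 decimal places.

18.6000

A Pareto(scale x_m, shape k) prior on the upper bound θ of Uniform(0, θ) is conjugate: posterior is Pareto(max(x_m, max xᵢ), k + n).
Sample maximum = 17.1; prior scale x_m = 12.4 → posterior scale = max = 17.1.
Posterior shape = 2.4 + 10 = 12.4.
E[θ|data] = k·x_m/(k−1) = 12.4·17.1/11.4 = 18.6000.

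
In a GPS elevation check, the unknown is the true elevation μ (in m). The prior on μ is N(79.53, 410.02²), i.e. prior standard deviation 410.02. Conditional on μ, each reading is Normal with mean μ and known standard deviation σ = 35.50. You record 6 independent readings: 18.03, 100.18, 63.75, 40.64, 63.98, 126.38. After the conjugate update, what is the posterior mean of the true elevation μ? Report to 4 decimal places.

For Normal data with known variance σ², a Normal(μ₀, σ₀²) prior on μ is conjugate. Posterior precision = 1/σ₀² + n/σ²; posterior mean is the precision-weighted average of μ₀ and x̄.
Σxᵢ = 18.03 + 100.18 + 63.75 + 40.64 + 63.98 + 126.38 = 412.96, so n·x̄ = 412.96.
σ₀² = 410.02² = 168116.4004, σ² = 35.50² = 1260.25; σ² + n·σ₀² = 1260.25 + 6·168116.4004 = 1009958.6524.
Posterior mean = (μ₀/σ₀² + n·x̄/σ²)/(1/σ₀² + n/σ²) = (σ²·μ₀ + σ₀²·n·x̄)/(σ² + n·σ₀²) = (1260.25·79.53 + 168116.4004·412.96)/1009958.6524 = 69525576.391684/1009958.6524 = 68.8400.

68.8400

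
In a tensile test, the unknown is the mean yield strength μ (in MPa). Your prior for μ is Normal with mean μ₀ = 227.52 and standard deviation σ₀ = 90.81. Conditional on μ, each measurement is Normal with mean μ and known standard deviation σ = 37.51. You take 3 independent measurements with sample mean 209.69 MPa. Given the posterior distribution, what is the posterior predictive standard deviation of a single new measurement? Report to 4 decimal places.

For Normal data with known variance σ², a Normal(μ₀, σ₀²) prior on μ is conjugate. Posterior precision = 1/σ₀² + n/σ²; posterior mean is the precision-weighted average of μ₀ and x̄.
σ₀² = 90.81² = 8246.4561, σ² = 37.51² = 1407.0001; σ² + n·σ₀² = 1407.0001 + 3·8246.4561 = 26146.3684.
Posterior precision = 1/σ₀² + n/σ² = 1/8246.4561 + 3/1407.0001 = (σ² + n·σ₀²)/(σ₀²σ²) = 26146.3684/(8246.4561·1407.0001); posterior variance σₙ² = σ₀²σ²/(σ² + n·σ₀²) = 8246.4561·1407.0001/26146.3684 = 443.761993.
Predictive variance for one new observation = σₙ² + σ² = 8246.4561·1407.0001/26146.3684 + 1407.0001 = σ²·(σ₀² + 26146.3684)/26146.3684 = 1407.0001·34392.8245/26146.3684 = 1850.762093; SD = √(1407.0001·34392.8245/26146.3684) = 43.0205.

43.0205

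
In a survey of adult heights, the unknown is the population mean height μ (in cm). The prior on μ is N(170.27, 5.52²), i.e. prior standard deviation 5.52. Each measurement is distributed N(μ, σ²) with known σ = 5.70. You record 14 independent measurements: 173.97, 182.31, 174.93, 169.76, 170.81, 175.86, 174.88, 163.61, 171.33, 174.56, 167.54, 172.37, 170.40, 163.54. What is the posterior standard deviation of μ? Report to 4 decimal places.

1.4685

For Normal data with known variance σ², a Normal(μ₀, σ₀²) prior on μ is conjugate. Posterior precision = 1/σ₀² + n/σ²; posterior mean is the precision-weighted average of μ₀ and x̄.
σ₀² = 5.52² = 30.4704, σ² = 5.70² = 32.49; σ² + n·σ₀² = 32.49 + 14·30.4704 = 459.0756.
Posterior precision = 1/σ₀² + n/σ² = 1/30.4704 + 14/32.49 = (σ² + n·σ₀²)/(σ₀²σ²) = 459.0756/(30.4704·32.49); posterior variance σₙ² = σ₀²σ²/(σ² + n·σ₀²) = 30.4704·32.49/459.0756 = 2.156471.
Posterior SD = √σₙ² = √(30.4704·32.49/459.0756) = 1.4685.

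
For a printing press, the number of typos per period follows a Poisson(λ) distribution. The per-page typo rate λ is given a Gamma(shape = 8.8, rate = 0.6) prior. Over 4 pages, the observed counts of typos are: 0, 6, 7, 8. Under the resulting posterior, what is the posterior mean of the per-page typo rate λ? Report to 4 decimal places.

6.4783

With a Gamma(shape α, rate β) prior, the Poisson likelihood is conjugate: the posterior is Gamma(α + ΣXᵢ, β + n).
Sum of counts S = 21 over n = 4 pages.
Posterior: Gamma(α+S, β+n) = Gamma(8.8+21, 0.6+4) = Gamma(29.8, 4.6).
Posterior mean = α/β = 29.8/4.6 = 6.4783.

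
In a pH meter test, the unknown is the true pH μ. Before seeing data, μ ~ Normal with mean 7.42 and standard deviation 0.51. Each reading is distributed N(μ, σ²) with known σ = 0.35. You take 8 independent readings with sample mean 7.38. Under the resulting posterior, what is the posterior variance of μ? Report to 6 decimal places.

0.014461

For Normal data with known variance σ², a Normal(μ₀, σ₀²) prior on μ is conjugate. Posterior precision = 1/σ₀² + n/σ²; posterior mean is the precision-weighted average of μ₀ and x̄.
σ₀² = 0.51² = 0.2601, σ² = 0.35² = 0.1225; σ² + n·σ₀² = 0.1225 + 8·0.2601 = 2.2033.
Posterior precision = 1/σ₀² + n/σ² = 1/0.2601 + 8/0.1225 = (σ² + n·σ₀²)/(σ₀²σ²) = 2.2033/(0.2601·0.1225); posterior variance σₙ² = σ₀²σ²/(σ² + n·σ₀²) = 0.2601·0.1225/2.2033 = 0.014461.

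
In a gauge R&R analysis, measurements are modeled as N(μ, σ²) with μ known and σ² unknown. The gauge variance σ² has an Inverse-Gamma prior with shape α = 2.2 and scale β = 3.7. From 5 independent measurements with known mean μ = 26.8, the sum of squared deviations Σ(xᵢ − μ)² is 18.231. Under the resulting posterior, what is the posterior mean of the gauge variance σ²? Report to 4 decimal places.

3.4636

With known mean μ and an Inverse-Gamma(α, β) prior on σ², the Normal likelihood is conjugate: posterior is Inv-Gamma(α + n/2, β + Σ(xᵢ−μ)²/2).
Posterior: Inv-Gamma(2.2 + 5/2, 3.7 + 18.231/2) = Inv-Gamma(4.70, 12.8155).
E[σ²|data] = β/(α−1) = 12.8155/3.70 = 3.4636.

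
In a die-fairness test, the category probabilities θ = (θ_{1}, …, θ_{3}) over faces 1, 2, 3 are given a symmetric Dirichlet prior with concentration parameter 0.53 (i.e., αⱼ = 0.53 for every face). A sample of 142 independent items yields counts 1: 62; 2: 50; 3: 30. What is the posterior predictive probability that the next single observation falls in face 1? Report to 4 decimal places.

The Dirichlet prior is conjugate to the Multinomial likelihood: each posterior αⱼ = prior αⱼ + observed count nⱼ.
Posterior concentration: (62.53, 50.53, 30.53), total = 143.59.
P(next = 1 | data) = α_{1}/Σα = 0.4355.

0.4355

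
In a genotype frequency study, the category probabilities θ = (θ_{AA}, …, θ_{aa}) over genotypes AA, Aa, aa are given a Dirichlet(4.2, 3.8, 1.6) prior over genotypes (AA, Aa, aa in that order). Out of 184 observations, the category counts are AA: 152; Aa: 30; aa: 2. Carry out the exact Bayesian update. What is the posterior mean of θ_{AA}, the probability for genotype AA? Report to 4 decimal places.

0.8068

The Dirichlet prior is conjugate to the Multinomial likelihood: each posterior αⱼ = prior αⱼ + observed count nⱼ.
Posterior concentration: (156.2, 33.8, 3.6), total = 193.6.
E[θ_{AA}|data] = α_{AA}/Σα = 156.2/193.6 = 0.8068.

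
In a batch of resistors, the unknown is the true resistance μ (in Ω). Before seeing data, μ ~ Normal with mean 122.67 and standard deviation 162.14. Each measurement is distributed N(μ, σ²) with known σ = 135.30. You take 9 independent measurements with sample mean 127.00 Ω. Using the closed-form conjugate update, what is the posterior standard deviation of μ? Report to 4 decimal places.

For Normal data with known variance σ², a Normal(μ₀, σ₀²) prior on μ is conjugate. Posterior precision = 1/σ₀² + n/σ²; posterior mean is the precision-weighted average of μ₀ and x̄.
σ₀² = 162.14² = 26289.3796, σ² = 135.30² = 18306.09; σ² + n·σ₀² = 18306.09 + 9·26289.3796 = 254910.5064.
Posterior precision = 1/σ₀² + n/σ² = 1/26289.3796 + 9/18306.09 = (σ² + n·σ₀²)/(σ₀²σ²) = 254910.5064/(26289.3796·18306.09); posterior variance σₙ² = σ₀²σ²/(σ² + n·σ₀²) = 26289.3796·18306.09/254910.5064 = 1887.940030.
Posterior SD = √σₙ² = √(26289.3796·18306.09/254910.5064) = 43.4504.

43.4504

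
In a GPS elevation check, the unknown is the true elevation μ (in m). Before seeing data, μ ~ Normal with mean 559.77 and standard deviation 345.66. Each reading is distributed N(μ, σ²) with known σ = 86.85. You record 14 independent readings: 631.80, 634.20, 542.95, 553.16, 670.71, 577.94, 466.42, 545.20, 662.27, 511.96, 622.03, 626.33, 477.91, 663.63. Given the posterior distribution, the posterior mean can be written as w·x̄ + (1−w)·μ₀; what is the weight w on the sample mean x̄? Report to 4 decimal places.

For Normal data with known variance σ², a Normal(μ₀, σ₀²) prior on μ is conjugate. Posterior precision = 1/σ₀² + n/σ²; posterior mean is the precision-weighted average of μ₀ and x̄.
σ₀² = 345.66² = 119480.8356, σ² = 86.85² = 7542.9225. Prior precision 1/σ₀² = 1/119480.8356; data precision n/σ² = 14/7542.9225.
w = (n/σ²)/(1/σ₀² + n/σ²) = n·σ₀²/(σ² + n·σ₀²) = 14·119480.8356/(7542.9225 + 14·119480.8356) = 1672731.6984/1680274.6209 = 0.9955.

0.9955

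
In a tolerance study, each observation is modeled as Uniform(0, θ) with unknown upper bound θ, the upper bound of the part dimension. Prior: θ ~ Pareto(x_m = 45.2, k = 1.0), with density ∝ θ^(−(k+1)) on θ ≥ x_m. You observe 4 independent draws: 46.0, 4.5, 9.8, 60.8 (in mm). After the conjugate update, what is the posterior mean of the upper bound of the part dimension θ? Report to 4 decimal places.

76.0000

A Pareto(scale x_m, shape k) prior on the upper bound θ of Uniform(0, θ) is conjugate: posterior is Pareto(max(x_m, max xᵢ), k + n).
Sample maximum = 60.8; prior scale x_m = 45.2 → posterior scale = max = 60.8.
Posterior shape = 1.0 + 4 = 5.0.
E[θ|data] = k·x_m/(k−1) = 5.0·60.8/4.0 = 76.0000.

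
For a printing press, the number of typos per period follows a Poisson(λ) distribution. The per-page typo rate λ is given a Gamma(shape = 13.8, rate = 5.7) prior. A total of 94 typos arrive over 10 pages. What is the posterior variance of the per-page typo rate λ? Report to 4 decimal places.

0.4373

With a Gamma(shape α, rate β) prior, the Poisson likelihood is conjugate: the posterior is Gamma(α + ΣXᵢ, β + n).
Posterior: Gamma(α+S, β+n) = Gamma(13.8+94, 5.7+10) = Gamma(107.8, 15.7).
Var = α/β² = 107.8/15.7² = 0.4373.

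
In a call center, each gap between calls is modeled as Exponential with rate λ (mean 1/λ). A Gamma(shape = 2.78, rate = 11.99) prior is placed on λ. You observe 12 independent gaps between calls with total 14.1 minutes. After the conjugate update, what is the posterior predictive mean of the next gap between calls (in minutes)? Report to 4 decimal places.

With a Gamma(shape α, rate β) prior on the exponential rate λ, the posterior after n observations with total T = Σxᵢ is Gamma(α+n, β+T).
Posterior: Gamma(2.78+12, 11.99+14.1) = Gamma(14.78, 26.09).
The predictive distribution for the next observation is Lomax; its mean is β/(α−1) = 26.09/13.78 = 1.8933.

1.8933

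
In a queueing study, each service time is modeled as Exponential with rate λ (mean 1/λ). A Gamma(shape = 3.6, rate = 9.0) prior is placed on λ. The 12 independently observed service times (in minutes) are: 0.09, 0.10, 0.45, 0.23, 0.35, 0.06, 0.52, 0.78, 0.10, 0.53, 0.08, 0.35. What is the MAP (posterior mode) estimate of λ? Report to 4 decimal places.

With a Gamma(shape α, rate β) prior on the exponential rate λ, the posterior after n observations with total T = Σxᵢ is Gamma(α+n, β+T).
Sum of observations T = 3.64 minutes; n = 12.
Posterior: Gamma(3.6+12, 9.0+3.64) = Gamma(15.6, 12.64).
Mode = (α−1)/β = 1.1551.

1.1551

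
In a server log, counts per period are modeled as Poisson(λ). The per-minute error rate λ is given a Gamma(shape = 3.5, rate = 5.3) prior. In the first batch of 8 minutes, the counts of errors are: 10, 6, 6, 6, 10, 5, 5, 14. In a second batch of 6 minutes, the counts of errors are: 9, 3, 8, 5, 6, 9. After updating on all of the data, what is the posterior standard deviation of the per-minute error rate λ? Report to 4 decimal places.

0.5322

With a Gamma(shape α, rate β) prior, the Poisson likelihood is conjugate: the posterior is Gamma(α + ΣXᵢ, β + n).
Batch 1: sum of counts S = 62 over n = 8 minutes.
After batch 1: Gamma(α+S, β+n) = Gamma(3.5+62, 5.3+8) = Gamma(65.5, 13.3).
Batch 2: sum of counts S = 40 over n = 6 minutes.
After batch 2: Gamma(α+S, β+n) = Gamma(65.5+40, 13.3+6) = Gamma(105.5, 19.3).
SD = √α/β = √105.5/19.3 = 0.5322.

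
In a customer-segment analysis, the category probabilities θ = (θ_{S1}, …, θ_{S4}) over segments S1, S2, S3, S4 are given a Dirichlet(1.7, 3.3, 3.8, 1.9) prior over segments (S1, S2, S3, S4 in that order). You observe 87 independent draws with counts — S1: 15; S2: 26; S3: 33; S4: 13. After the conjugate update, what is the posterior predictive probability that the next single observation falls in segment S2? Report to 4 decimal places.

0.2999

The Dirichlet prior is conjugate to the Multinomial likelihood: each posterior αⱼ = prior αⱼ + observed count nⱼ.
Posterior concentration: (16.7, 29.3, 36.8, 14.9), total = 97.7.
P(next = S2 | data) = α_{S2}/Σα = 0.2999.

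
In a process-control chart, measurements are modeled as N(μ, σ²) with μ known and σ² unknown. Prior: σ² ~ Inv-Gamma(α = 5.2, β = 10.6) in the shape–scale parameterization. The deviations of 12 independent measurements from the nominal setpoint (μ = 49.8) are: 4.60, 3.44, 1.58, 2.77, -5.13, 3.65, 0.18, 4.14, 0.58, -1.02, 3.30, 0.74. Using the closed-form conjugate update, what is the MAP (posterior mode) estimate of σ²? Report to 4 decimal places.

5.4913

With known mean μ and an Inverse-Gamma(α, β) prior on σ², the Normal likelihood is conjugate: posterior is Inv-Gamma(α + n/2, β + Σ(xᵢ−μ)²/2).
Σ(xᵢ−μ)² = (4.60)² + (3.44)² + (1.58)² + (2.77)² + (-5.13)² + (3.65)² + (0.18)² + (4.14)² + (0.58)² + (-1.02)² + (3.30)² + (0.74)² = 112.7887.
Posterior: Inv-Gamma(5.2 + 12/2, 10.6 + 112.7887/2) = Inv-Gamma(11.20, 66.99435).
Mode = β/(α+1) = 66.99435/12.20 = 5.4913.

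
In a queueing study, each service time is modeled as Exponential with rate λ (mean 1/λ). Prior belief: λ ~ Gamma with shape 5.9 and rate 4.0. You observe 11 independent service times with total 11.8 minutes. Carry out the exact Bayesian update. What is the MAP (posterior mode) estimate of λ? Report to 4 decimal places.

1.0063

With a Gamma(shape α, rate β) prior on the exponential rate λ, the posterior after n observations with total T = Σxᵢ is Gamma(α+n, β+T).
Posterior: Gamma(5.9+11, 4.0+11.8) = Gamma(16.9, 15.8).
Mode = (α−1)/β = 1.0063.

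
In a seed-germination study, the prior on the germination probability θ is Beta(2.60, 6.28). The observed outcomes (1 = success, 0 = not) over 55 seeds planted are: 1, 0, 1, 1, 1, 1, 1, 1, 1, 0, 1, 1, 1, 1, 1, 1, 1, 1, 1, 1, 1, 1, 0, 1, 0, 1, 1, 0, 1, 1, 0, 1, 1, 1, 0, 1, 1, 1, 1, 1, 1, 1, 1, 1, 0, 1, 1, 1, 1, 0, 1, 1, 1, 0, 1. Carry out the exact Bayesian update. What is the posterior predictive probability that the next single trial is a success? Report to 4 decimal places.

0.7451

The Beta prior is conjugate to a Binomial/Bernoulli likelihood; the update adds successes to α and failures to β.
Posterior: Beta(α+k, β+n−k) = Beta(2.60+45, 6.28+10) = Beta(47.60, 16.28).
For a single future Bernoulli trial, P(success | data) = α/(α+β) = 0.7451.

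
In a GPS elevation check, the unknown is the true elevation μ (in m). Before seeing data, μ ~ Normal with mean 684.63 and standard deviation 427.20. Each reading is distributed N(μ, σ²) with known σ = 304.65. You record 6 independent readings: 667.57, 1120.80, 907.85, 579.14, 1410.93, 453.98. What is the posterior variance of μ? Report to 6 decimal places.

14259.937877

For Normal data with known variance σ², a Normal(μ₀, σ₀²) prior on μ is conjugate. Posterior precision = 1/σ₀² + n/σ²; posterior mean is the precision-weighted average of μ₀ and x̄.
σ₀² = 427.20² = 182499.84, σ² = 304.65² = 92811.6225; σ² + n·σ₀² = 92811.6225 + 6·182499.84 = 1187810.6625.
Posterior precision = 1/σ₀² + n/σ² = 1/182499.84 + 6/92811.6225 = (σ² + n·σ₀²)/(σ₀²σ²) = 1187810.6625/(182499.84·92811.6225); posterior variance σₙ² = σ₀²σ²/(σ² + n·σ₀²) = 182499.84·92811.6225/1187810.6625 = 14259.937877.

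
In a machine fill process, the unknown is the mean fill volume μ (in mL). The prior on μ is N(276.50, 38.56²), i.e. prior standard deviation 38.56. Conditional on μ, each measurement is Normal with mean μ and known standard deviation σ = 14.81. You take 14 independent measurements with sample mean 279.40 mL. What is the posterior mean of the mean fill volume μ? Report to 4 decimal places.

For Normal data with known variance σ², a Normal(μ₀, σ₀²) prior on μ is conjugate. Posterior precision = 1/σ₀² + n/σ²; posterior mean is the precision-weighted average of μ₀ and x̄.
n·x̄ = 14·279.40 = 3911.6.
σ₀² = 38.56² = 1486.8736, σ² = 14.81² = 219.3361; σ² + n·σ₀² = 219.3361 + 14·1486.8736 = 21035.5665.
Posterior mean = (μ₀/σ₀² + n·x̄/σ²)/(1/σ₀² + n/σ²) = (σ²·μ₀ + σ₀²·n·x̄)/(σ² + n·σ₀²) = (219.3361·276.50 + 1486.8736·3911.6)/21035.5665 = 5876701.20541/21035.5665 = 279.3698.

279.3698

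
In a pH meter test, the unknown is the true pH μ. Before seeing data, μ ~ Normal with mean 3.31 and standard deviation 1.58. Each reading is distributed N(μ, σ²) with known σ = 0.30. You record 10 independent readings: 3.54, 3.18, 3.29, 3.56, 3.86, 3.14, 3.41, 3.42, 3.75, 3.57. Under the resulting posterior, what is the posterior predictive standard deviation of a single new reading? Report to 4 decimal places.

0.3146

For Normal data with known variance σ², a Normal(μ₀, σ₀²) prior on μ is conjugate. Posterior precision = 1/σ₀² + n/σ²; posterior mean is the precision-weighted average of μ₀ and x̄.
σ₀² = 1.58² = 2.4964, σ² = 0.30² = 0.09; σ² + n·σ₀² = 0.09 + 10·2.4964 = 25.054.
Posterior precision = 1/σ₀² + n/σ² = 1/2.4964 + 10/0.09 = (σ² + n·σ₀²)/(σ₀²σ²) = 25.054/(2.4964·0.09); posterior variance σₙ² = σ₀²σ²/(σ² + n·σ₀²) = 2.4964·0.09/25.054 = 0.008968.
Predictive variance for one new observation = σₙ² + σ² = 2.4964·0.09/25.054 + 0.09 = σ²·(σ₀² + 25.054)/25.054 = 0.09·27.5504/25.054 = 0.098968; SD = √(0.09·27.5504/25.054) = 0.3146.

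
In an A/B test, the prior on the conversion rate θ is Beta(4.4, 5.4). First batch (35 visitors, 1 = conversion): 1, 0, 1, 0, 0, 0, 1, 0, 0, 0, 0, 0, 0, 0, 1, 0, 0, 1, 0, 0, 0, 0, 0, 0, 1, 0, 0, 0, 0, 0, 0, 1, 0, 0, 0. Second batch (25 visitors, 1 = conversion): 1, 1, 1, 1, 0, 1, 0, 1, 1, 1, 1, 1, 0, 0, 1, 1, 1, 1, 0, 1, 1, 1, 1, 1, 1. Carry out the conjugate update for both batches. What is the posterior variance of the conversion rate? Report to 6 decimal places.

0.003496

The Beta prior is conjugate to a Binomial/Bernoulli likelihood; the update adds successes to α and failures to β.
After batch 1: Beta(4.4+7, 5.4+28) = Beta(11.4, 33.4).
After batch 2: Beta(11.4+20, 33.4+5) = Beta(31.4, 38.4).
Var = αβ/((α+β)²(α+β+1)) = 31.4·38.4/(69.8²·70.8) = 0.003496.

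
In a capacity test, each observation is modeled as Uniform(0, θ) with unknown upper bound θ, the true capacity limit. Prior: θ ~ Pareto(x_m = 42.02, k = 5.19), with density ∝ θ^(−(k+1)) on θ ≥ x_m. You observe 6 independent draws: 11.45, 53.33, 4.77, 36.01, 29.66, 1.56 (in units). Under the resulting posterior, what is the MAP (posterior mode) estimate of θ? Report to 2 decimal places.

A Pareto(scale x_m, shape k) prior on the upper bound θ of Uniform(0, θ) is conjugate: posterior is Pareto(max(x_m, max xᵢ), k + n).
Sample maximum = 53.33; prior scale x_m = 42.02 → posterior scale = max = 53.33.
Posterior shape = 5.19 + 6 = 11.19.
The Pareto density is decreasing on [x_m, ∞), so the mode is x_m = 53.33.

53.33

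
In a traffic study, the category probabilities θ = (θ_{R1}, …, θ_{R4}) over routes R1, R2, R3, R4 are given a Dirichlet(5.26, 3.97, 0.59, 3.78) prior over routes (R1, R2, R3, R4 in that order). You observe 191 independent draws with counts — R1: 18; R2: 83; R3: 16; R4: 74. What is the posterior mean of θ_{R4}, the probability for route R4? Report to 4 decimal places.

The Dirichlet prior is conjugate to the Multinomial likelihood: each posterior αⱼ = prior αⱼ + observed count nⱼ.
Posterior concentration: (23.26, 86.97, 16.59, 77.78), total = 204.60.
E[θ_{R4}|data] = α_{R4}/Σα = 77.78/204.60 = 0.3802.

0.3802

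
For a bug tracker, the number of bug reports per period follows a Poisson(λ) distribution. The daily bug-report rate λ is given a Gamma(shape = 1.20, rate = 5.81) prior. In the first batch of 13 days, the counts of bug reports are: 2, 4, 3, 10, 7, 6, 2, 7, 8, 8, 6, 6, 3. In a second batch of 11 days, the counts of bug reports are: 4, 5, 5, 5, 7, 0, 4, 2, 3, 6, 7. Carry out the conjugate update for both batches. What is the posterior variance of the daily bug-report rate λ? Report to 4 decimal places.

0.1364

With a Gamma(shape α, rate β) prior, the Poisson likelihood is conjugate: the posterior is Gamma(α + ΣXᵢ, β + n).
Batch 1: sum of counts S = 72 over n = 13 days.
After batch 1: Gamma(α+S, β+n) = Gamma(1.20+72, 5.81+13) = Gamma(73.20, 18.81).
Batch 2: sum of counts S = 48 over n = 11 days.
After batch 2: Gamma(α+S, β+n) = Gamma(73.20+48, 18.81+11) = Gamma(121.20, 29.81).
Var = α/β² = 121.20/29.81² = 0.1364.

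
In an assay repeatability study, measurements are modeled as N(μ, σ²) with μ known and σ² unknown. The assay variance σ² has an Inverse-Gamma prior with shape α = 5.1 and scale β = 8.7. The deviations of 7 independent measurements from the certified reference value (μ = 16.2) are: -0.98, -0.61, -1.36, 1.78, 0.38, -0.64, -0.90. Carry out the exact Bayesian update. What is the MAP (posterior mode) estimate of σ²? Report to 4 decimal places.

With known mean μ and an Inverse-Gamma(α, β) prior on σ², the Normal likelihood is conjugate: posterior is Inv-Gamma(α + n/2, β + Σ(xᵢ−μ)²/2).
Σ(xᵢ−μ)² = (-0.98)² + (-0.61)² + (-1.36)² + (1.78)² + (0.38)² + (-0.64)² + (-0.90)² = 7.7145.
Posterior: Inv-Gamma(5.1 + 7/2, 8.7 + 7.7145/2) = Inv-Gamma(8.60, 12.55725).
Mode = β/(α+1) = 12.55725/9.60 = 1.3080.

1.3080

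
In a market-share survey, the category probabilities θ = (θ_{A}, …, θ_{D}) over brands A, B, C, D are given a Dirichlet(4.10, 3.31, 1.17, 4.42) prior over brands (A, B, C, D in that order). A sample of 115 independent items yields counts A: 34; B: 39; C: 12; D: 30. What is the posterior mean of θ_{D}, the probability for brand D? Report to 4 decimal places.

The Dirichlet prior is conjugate to the Multinomial likelihood: each posterior αⱼ = prior αⱼ + observed count nⱼ.
Posterior concentration: (38.10, 42.31, 13.17, 34.42), total = 128.00.
E[θ_{D}|data] = α_{D}/Σα = 34.42/128.00 = 0.2689.

0.2689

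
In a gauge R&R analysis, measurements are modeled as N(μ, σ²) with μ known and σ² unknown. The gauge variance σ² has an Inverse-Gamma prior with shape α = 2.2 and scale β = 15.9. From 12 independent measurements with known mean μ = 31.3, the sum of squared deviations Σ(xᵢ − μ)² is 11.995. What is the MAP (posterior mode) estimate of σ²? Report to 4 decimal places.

With known mean μ and an Inverse-Gamma(α, β) prior on σ², the Normal likelihood is conjugate: posterior is Inv-Gamma(α + n/2, β + Σ(xᵢ−μ)²/2).
Posterior: Inv-Gamma(2.2 + 12/2, 15.9 + 11.995/2) = Inv-Gamma(8.20, 21.8975).
Mode = β/(α+1) = 21.8975/9.20 = 2.3802.

2.3802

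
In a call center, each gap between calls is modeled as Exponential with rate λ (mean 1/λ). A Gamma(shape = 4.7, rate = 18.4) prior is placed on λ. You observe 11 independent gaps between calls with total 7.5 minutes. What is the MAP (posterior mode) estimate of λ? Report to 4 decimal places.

With a Gamma(shape α, rate β) prior on the exponential rate λ, the posterior after n observations with total T = Σxᵢ is Gamma(α+n, β+T).
Posterior: Gamma(4.7+11, 18.4+7.5) = Gamma(15.7, 25.9).
Mode = (α−1)/β = 0.5676.

0.5676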